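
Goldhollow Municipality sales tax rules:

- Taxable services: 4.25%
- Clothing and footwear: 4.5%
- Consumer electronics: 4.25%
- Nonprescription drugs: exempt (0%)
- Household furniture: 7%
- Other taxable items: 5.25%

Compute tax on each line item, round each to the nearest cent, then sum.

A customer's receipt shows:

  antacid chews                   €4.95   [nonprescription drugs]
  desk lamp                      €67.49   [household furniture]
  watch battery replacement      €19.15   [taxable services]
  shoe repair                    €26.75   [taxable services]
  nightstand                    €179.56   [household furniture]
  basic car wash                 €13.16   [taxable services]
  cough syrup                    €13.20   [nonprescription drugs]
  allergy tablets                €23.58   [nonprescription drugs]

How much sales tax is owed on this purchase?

Antacid chews €4.95: nonprescription drugs → 0% → €0.00
Desk lamp €67.49: household furniture → 7% → €4.72
Watch battery replacement €19.15: taxable services → 4.25% → €0.81
Shoe repair €26.75: taxable services → 4.25% → €1.14
Nightstand €179.56: household furniture → 7% → €12.57
Basic car wash €13.16: taxable services → 4.25% → €0.56
Cough syrup €13.20: nonprescription drugs → 0% → €0.00
Allergy tablets €23.58: nonprescription drugs → 0% → €0.00
Total tax = €4.72 + €0.81 + €1.14 + €12.57 + €0.56 = €19.80

€19.80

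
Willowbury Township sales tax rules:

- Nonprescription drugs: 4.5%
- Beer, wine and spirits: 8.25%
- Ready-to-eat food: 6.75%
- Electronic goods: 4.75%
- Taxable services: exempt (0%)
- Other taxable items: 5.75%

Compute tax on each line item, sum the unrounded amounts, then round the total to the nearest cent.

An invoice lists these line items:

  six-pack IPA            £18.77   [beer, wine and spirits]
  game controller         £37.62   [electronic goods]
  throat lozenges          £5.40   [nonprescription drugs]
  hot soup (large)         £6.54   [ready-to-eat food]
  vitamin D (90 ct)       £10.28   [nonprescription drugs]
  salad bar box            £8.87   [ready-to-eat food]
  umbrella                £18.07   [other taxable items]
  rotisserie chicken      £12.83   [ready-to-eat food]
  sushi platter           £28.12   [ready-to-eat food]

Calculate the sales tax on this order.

Six-pack IPA £18.77: beer, wine and spirits → 8.25% → £1.548525
Game controller £37.62: electronic goods → 4.75% → £1.78695
Throat lozenges £5.40: nonprescription drugs → 4.5% → £0.243
Hot soup (large) £6.54: ready-to-eat food → 6.75% → £0.44145
Vitamin D (90 ct) £10.28: nonprescription drugs → 4.5% → £0.4626
Salad bar box £8.87: ready-to-eat food → 6.75% → £0.598725
Umbrella £18.07: other taxable items → 5.75% → £1.039025
Rotisserie chicken £12.83: ready-to-eat food → 6.75% → £0.866025
Sushi platter £28.12: ready-to-eat food → 6.75% → £1.8981
Unrounded tax sum = £8.8844 → £8.88

£8.88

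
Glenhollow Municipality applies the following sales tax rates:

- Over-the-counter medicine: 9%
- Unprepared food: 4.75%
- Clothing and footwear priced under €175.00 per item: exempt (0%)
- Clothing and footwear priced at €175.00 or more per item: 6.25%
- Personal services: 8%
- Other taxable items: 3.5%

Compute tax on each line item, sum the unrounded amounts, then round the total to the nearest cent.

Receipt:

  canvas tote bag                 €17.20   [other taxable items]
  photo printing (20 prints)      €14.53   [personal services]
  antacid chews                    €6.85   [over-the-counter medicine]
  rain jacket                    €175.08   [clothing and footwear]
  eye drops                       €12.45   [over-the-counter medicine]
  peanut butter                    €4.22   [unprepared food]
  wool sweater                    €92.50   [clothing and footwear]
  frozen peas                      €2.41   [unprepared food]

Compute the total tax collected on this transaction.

Canvas tote bag €17.20: other taxable items → 3.5% → €0.602
Photo printing (20 prints) €14.53: personal services → 8% → €1.1624
Antacid chews €6.85: over-the-counter medicine → 9% → €0.6165
Rain jacket €175.08: clothing and footwear, €175.00 or more → 6.25% → €10.9425
Eye drops €12.45: over-the-counter medicine → 9% → €1.1205
Peanut butter €4.22: unprepared food → 4.75% → €0.20045
Wool sweater €92.50: clothing and footwear, under €175.00 → 0% → €0.00
Frozen peas €2.41: unprepared food → 4.75% → €0.114475
Unrounded tax sum = €14.758825 → €14.76

€14.76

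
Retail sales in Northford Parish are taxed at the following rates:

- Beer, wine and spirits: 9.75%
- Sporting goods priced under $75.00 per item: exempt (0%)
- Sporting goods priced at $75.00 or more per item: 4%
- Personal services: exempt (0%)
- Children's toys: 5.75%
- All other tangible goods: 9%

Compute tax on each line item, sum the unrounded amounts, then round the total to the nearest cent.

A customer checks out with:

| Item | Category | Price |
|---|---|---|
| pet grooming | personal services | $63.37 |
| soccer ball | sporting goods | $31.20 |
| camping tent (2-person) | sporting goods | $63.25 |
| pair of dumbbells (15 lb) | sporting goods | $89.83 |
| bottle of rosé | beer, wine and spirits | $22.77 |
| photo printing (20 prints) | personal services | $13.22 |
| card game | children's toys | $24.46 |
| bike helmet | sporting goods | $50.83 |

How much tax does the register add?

Pet grooming $63.37: personal services → 0% → $0.00
Soccer ball $31.20: sporting goods, under $75.00 → 0% → $0.00
Camping tent (2-person) $63.25: sporting goods, under $75.00 → 0% → $0.00
Pair of dumbbells (15 lb) $89.83: sporting goods, $75.00 or more → 4% → $3.5932
Bottle of rosé $22.77: beer, wine and spirits → 9.75% → $2.220075
Photo printing (20 prints) $13.22: personal services → 0% → $0.00
Card game $24.46: children's toys → 5.75% → $1.40645
Bike helmet $50.83: sporting goods, under $75.00 → 0% → $0.00
Unrounded tax sum = $7.219725 → $7.22

$7.22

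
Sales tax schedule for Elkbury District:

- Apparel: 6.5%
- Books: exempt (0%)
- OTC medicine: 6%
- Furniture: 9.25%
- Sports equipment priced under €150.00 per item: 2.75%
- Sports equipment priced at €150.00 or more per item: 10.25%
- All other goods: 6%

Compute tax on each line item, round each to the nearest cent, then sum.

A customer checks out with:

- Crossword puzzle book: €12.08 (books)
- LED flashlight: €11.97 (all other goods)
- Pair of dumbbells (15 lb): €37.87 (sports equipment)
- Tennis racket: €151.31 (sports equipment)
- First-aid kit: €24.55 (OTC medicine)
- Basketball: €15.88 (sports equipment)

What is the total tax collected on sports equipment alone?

Pair of dumbbells (15 lb) €37.87: sports equipment, under €150.00 → 2.75% → €1.04
Tennis racket €151.31: sports equipment, €150.00 or more → 10.25% → €15.51
Basketball €15.88: sports equipment, under €150.00 → 2.75% → €0.44
Tax on sports equipment = €1.04 + €15.51 + €0.44 = €16.99

€16.99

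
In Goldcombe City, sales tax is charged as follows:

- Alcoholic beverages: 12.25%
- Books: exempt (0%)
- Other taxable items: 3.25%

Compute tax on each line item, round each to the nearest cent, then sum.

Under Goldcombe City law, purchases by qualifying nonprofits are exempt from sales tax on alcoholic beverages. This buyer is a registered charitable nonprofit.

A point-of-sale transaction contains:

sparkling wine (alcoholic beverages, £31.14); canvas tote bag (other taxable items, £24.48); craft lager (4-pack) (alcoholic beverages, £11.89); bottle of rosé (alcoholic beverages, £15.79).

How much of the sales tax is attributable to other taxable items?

£0.80

Canvas tote bag £24.48: other taxable items → 3.25% → £0.80
Tax on other taxable items = £0.80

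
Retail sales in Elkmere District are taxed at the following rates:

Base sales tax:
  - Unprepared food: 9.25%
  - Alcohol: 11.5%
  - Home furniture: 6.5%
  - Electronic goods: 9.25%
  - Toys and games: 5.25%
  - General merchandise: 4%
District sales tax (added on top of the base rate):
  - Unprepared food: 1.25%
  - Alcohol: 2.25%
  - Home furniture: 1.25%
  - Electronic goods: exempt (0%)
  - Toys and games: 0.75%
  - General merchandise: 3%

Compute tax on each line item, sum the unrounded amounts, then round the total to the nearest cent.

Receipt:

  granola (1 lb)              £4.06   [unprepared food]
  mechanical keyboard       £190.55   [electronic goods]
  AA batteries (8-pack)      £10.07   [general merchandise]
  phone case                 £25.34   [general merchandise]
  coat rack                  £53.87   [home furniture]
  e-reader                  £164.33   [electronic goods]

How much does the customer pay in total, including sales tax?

Granola (1 lb) £4.06: unprepared food → 9.25% + 1.25% district = 10.5% → £0.4263
Mechanical keyboard £190.55: electronic goods → 9.25% + 0% district = 9.25% → £17.625875
AA batteries (8-pack) £10.07: general merchandise → 4% + 3% district = 7% → £0.7049
Phone case £25.34: general merchandise → 4% + 3% district = 7% → £1.7738
Coat rack £53.87: home furniture → 6.5% + 1.25% district = 7.75% → £4.174925
E-reader £164.33: electronic goods → 9.25% + 0% district = 9.25% → £15.200525
Subtotal = £448.22; unrounded tax = £39.906325 → £39.91; total due = £488.13

£488.13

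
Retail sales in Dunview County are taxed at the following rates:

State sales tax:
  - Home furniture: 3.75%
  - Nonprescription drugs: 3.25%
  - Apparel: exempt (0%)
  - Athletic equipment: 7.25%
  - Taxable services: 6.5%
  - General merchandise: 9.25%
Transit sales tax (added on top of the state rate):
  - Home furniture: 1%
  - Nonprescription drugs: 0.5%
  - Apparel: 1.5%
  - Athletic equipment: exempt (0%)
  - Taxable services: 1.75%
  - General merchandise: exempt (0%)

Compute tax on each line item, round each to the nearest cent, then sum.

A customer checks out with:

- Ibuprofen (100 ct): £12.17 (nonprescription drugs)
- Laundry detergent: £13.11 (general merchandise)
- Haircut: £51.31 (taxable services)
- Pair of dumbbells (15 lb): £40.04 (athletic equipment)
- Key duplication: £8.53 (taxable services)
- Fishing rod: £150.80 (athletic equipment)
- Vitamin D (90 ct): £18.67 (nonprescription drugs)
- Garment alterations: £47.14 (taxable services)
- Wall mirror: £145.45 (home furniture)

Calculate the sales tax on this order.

£31.93

Ibuprofen (100 ct) £12.17: nonprescription drugs → 3.25% + 0.5% transit = 3.75% → £0.46
Laundry detergent £13.11: general merchandise → 9.25% + 0% transit = 9.25% → £1.21
Haircut £51.31: taxable services → 6.5% + 1.75% transit = 8.25% → £4.23
Pair of dumbbells (15 lb) £40.04: athletic equipment → 7.25% + 0% transit = 7.25% → £2.90
Key duplication £8.53: taxable services → 6.5% + 1.75% transit = 8.25% → £0.70
Fishing rod £150.80: athletic equipment → 7.25% + 0% transit = 7.25% → £10.93
Vitamin D (90 ct) £18.67: nonprescription drugs → 3.25% + 0.5% transit = 3.75% → £0.70
Garment alterations £47.14: taxable services → 6.5% + 1.75% transit = 8.25% → £3.89
Wall mirror £145.45: home furniture → 3.75% + 1% transit = 4.75% → £6.91
Total tax = £0.46 + £1.21 + £4.23 + £2.90 + £0.70 + £10.93 + £0.70 + £3.89 + £6.91 = £31.93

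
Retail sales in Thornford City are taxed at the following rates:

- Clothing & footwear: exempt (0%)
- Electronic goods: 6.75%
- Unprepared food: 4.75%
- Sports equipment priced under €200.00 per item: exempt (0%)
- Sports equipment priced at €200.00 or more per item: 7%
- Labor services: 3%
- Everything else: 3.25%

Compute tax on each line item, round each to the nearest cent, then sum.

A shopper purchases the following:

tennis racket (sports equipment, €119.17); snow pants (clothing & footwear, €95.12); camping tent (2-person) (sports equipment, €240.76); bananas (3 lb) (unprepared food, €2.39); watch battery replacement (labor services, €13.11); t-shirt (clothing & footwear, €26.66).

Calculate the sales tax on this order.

€17.35

Tennis racket €119.17: sports equipment, under €200.00 → 0% → €0.00
Snow pants €95.12: clothing & footwear → 0% → €0.00
Camping tent (2-person) €240.76: sports equipment, €200.00 or more → 7% → €16.85
Bananas (3 lb) €2.39: unprepared food → 4.75% → €0.11
Watch battery replacement €13.11: labor services → 3% → €0.39
T-shirt €26.66: clothing & footwear → 0% → €0.00
Total tax = €16.85 + €0.11 + €0.39 = €17.35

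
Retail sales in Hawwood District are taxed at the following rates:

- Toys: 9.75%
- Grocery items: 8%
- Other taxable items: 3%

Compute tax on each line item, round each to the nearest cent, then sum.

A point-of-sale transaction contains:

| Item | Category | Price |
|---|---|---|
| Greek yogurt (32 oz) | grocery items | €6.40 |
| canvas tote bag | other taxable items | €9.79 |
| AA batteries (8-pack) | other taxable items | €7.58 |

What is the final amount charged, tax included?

€24.80

Greek yogurt (32 oz) €6.40: grocery items → 8% → €0.51
Canvas tote bag €9.79: other taxable items → 3% → €0.29
AA batteries (8-pack) €7.58: other taxable items → 3% → €0.23
Subtotal = €23.77; tax = €1.03; total due = €24.80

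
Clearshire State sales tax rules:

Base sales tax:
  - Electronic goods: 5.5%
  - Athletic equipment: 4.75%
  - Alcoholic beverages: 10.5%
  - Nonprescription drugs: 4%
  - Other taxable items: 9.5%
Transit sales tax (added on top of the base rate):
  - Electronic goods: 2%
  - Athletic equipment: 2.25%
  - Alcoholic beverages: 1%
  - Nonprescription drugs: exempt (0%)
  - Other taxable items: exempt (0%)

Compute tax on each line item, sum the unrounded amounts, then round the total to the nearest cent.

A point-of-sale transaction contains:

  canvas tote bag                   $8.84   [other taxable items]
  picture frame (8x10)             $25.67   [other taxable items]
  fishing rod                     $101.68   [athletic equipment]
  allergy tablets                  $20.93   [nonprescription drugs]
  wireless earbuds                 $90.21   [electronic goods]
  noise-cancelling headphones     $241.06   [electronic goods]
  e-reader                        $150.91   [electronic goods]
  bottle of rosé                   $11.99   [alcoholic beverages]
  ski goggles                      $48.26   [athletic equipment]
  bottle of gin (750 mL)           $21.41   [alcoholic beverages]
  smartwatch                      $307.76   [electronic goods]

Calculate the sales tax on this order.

Canvas tote bag $8.84: other taxable items → 9.5% + 0% transit = 9.5% → $0.8398
Picture frame (8x10) $25.67: other taxable items → 9.5% + 0% transit = 9.5% → $2.43865
Fishing rod $101.68: athletic equipment → 4.75% + 2.25% transit = 7% → $7.1176
Allergy tablets $20.93: nonprescription drugs → 4% + 0% transit = 4% → $0.8372
Wireless earbuds $90.21: electronic goods → 5.5% + 2% transit = 7.5% → $6.76575
Noise-cancelling headphones $241.06: electronic goods → 5.5% + 2% transit = 7.5% → $18.0795
E-reader $150.91: electronic goods → 5.5% + 2% transit = 7.5% → $11.31825
Bottle of rosé $11.99: alcoholic beverages → 10.5% + 1% transit = 11.5% → $1.37885
Ski goggles $48.26: athletic equipment → 4.75% + 2.25% transit = 7% → $3.3782
Bottle of gin (750 mL) $21.41: alcoholic beverages → 10.5% + 1% transit = 11.5% → $2.46215
Smartwatch $307.76: electronic goods → 5.5% + 2% transit = 7.5% → $23.082
Unrounded tax sum = $77.69795 → $77.70

$77.70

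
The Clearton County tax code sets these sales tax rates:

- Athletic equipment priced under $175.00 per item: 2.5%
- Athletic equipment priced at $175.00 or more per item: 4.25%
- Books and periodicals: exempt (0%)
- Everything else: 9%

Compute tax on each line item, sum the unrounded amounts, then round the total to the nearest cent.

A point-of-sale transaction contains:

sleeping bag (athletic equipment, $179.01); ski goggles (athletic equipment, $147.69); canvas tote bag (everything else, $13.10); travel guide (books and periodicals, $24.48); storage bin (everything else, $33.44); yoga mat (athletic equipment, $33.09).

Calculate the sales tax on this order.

Sleeping bag $179.01: athletic equipment, $175.00 or more → 4.25% → $7.607925
Ski goggles $147.69: athletic equipment, under $175.00 → 2.5% → $3.69225
Canvas tote bag $13.10: everything else → 9% → $1.179
Travel guide $24.48: books and periodicals → 0% → $0.00
Storage bin $33.44: everything else → 9% → $3.0096
Yoga mat $33.09: athletic equipment, under $175.00 → 2.5% → $0.82725
Unrounded tax sum = $16.316025 → $16.32

$16.32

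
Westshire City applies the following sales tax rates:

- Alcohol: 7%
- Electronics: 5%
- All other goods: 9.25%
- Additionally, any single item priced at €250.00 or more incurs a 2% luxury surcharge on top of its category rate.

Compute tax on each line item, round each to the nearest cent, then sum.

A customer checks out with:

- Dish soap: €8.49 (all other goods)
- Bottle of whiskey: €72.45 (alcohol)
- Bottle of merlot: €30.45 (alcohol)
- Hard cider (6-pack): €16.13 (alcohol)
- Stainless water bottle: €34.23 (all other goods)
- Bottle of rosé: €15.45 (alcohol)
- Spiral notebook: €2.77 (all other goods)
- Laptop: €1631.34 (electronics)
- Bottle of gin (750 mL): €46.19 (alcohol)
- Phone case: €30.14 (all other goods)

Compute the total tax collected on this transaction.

Dish soap €8.49: all other goods → 9.25% → €0.79
Bottle of whiskey €72.45: alcohol → 7% → €5.07
Bottle of merlot €30.45: alcohol → 7% → €2.13
Hard cider (6-pack) €16.13: alcohol → 7% → €1.13
Stainless water bottle €34.23: all other goods → 9.25% → €3.17
Bottle of rosé €15.45: alcohol → 7% → €1.08
Spiral notebook €2.77: all other goods → 9.25% → €0.26
Laptop €1631.34: electronics → 5% + 2% surcharge = 7% → €114.19
Bottle of gin (750 mL) €46.19: alcohol → 7% → €3.23
Phone case €30.14: all other goods → 9.25% → €2.79
Total tax = €0.79 + €5.07 + €2.13 + €1.13 + €3.17 + €1.08 + €0.26 + €114.19 + €3.23 + €2.79 = €133.84

€133.84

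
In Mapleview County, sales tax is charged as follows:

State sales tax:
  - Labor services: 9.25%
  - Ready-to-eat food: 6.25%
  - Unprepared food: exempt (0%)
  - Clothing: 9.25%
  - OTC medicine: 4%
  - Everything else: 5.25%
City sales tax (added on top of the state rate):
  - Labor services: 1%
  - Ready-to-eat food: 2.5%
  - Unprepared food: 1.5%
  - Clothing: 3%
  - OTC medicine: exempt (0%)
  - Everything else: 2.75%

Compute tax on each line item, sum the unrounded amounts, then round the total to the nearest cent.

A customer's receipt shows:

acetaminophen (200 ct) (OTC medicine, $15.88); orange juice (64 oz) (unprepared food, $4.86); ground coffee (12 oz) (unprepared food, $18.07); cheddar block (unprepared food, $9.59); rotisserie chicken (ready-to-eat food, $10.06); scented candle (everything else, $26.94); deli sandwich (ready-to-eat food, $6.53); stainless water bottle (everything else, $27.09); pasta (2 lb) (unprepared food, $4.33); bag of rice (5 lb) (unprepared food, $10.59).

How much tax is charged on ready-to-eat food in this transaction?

Rotisserie chicken $10.06: ready-to-eat food → 6.25% + 2.5% city = 8.75% → $0.88025
Deli sandwich $6.53: ready-to-eat food → 6.25% + 2.5% city = 8.75% → $0.571375
Tax on ready-to-eat food: unrounded sum = $1.451625 → $1.45

$1.45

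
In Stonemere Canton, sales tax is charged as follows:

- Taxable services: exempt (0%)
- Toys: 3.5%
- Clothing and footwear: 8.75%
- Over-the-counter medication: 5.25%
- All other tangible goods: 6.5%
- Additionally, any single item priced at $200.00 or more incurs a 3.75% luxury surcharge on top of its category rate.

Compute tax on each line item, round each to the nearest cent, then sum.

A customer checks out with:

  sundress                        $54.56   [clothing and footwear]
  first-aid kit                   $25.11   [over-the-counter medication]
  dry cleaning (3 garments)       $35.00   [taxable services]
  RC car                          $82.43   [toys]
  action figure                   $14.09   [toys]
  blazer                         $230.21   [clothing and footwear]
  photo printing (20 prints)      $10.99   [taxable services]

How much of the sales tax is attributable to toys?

RC car $82.43: toys → 3.5% → $2.89
Action figure $14.09: toys → 3.5% → $0.49
Tax on toys = $2.89 + $0.49 = $3.38

$3.38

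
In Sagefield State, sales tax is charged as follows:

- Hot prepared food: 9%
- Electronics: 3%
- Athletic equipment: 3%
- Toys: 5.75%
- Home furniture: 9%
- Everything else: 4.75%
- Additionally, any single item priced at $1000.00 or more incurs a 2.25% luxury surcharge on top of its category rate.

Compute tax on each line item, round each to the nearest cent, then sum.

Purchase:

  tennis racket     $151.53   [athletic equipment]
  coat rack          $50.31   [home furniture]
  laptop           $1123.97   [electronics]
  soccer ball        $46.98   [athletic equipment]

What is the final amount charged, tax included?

Tennis racket $151.53: athletic equipment → 3% → $4.55
Coat rack $50.31: home furniture → 9% → $4.53
Laptop $1123.97: electronics → 3% + 2.25% surcharge = 5.25% → $59.01
Soccer ball $46.98: athletic equipment → 3% → $1.41
Subtotal = $1372.79; tax = $69.50; total due = $1442.29

$1442.29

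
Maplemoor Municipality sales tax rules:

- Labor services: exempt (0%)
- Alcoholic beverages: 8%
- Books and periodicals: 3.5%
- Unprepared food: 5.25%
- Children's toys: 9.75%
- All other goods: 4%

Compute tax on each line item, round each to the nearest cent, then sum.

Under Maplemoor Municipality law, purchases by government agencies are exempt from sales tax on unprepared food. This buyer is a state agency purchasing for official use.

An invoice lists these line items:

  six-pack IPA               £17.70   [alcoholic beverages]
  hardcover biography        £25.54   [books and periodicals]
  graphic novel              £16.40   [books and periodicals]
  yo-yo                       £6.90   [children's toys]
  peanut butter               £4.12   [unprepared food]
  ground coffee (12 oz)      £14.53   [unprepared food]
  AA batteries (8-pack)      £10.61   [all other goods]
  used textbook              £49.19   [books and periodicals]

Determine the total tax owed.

£5.69

Six-pack IPA £17.70: alcoholic beverages → 8% → £1.42
Hardcover biography £25.54: books and periodicals → 3.5% → £0.89
Graphic novel £16.40: books and periodicals → 3.5% → £0.57
Yo-yo £6.90: children's toys → 9.75% → £0.67
Peanut butter £4.12: unprepared food, buyer-exempt → 0% → £0.00
Ground coffee (12 oz) £14.53: unprepared food, buyer-exempt → 0% → £0.00
AA batteries (8-pack) £10.61: all other goods → 4% → £0.42
Used textbook £49.19: books and periodicals → 3.5% → £1.72
Total tax = £1.42 + £0.89 + £0.57 + £0.67 + £0.42 + £1.72 = £5.69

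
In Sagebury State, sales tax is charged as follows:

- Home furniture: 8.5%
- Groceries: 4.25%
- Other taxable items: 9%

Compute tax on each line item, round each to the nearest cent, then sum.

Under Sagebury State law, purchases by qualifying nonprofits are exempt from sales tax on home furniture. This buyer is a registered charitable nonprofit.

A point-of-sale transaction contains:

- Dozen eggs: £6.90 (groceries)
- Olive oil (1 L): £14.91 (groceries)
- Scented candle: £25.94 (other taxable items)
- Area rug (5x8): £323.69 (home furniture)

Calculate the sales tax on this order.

Dozen eggs £6.90: groceries → 4.25% → £0.29
Olive oil (1 L) £14.91: groceries → 4.25% → £0.63
Scented candle £25.94: other taxable items → 9% → £2.33
Area rug (5x8) £323.69: home furniture, buyer-exempt → 0% → £0.00
Total tax = £0.29 + £0.63 + £2.33 = £3.25

£3.25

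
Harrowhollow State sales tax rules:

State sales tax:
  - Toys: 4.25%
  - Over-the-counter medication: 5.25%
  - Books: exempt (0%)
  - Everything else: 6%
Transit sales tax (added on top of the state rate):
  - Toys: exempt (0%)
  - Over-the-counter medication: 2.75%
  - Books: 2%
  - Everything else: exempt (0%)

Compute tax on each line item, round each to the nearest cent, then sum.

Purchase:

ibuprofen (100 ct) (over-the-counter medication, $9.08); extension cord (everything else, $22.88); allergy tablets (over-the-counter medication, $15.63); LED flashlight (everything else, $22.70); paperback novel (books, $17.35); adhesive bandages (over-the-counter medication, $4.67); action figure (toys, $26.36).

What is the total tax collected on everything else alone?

Extension cord $22.88: everything else → 6% + 0% transit = 6% → $1.37
LED flashlight $22.70: everything else → 6% + 0% transit = 6% → $1.36
Tax on everything else = $1.37 + $1.36 = $2.73

$2.73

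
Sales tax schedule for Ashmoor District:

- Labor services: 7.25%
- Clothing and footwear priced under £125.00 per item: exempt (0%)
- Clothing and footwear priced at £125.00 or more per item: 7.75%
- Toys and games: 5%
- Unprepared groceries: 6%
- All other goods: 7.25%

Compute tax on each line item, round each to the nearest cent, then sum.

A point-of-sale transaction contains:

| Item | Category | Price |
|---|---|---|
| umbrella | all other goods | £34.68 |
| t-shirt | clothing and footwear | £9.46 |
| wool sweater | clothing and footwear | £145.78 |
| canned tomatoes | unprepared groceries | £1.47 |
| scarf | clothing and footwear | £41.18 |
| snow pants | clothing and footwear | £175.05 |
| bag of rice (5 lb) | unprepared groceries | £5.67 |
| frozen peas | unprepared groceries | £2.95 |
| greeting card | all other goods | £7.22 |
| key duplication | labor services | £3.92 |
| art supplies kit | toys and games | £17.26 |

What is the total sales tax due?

Umbrella £34.68: all other goods → 7.25% → £2.51
T-shirt £9.46: clothing and footwear, under £125.00 → 0% → £0.00
Wool sweater £145.78: clothing and footwear, £125.00 or more → 7.75% → £11.30
Canned tomatoes £1.47: unprepared groceries → 6% → £0.09
Scarf £41.18: clothing and footwear, under £125.00 → 0% → £0.00
Snow pants £175.05: clothing and footwear, £125.00 or more → 7.75% → £13.57
Bag of rice (5 lb) £5.67: unprepared groceries → 6% → £0.34
Frozen peas £2.95: unprepared groceries → 6% → £0.18
Greeting card £7.22: all other goods → 7.25% → £0.52
Key duplication £3.92: labor services → 7.25% → £0.28
Art supplies kit £17.26: toys and games → 5% → £0.86
Total tax = £2.51 + £11.30 + £0.09 + £13.57 + £0.34 + £0.18 + £0.52 + £0.28 + £0.86 = £29.65

£29.65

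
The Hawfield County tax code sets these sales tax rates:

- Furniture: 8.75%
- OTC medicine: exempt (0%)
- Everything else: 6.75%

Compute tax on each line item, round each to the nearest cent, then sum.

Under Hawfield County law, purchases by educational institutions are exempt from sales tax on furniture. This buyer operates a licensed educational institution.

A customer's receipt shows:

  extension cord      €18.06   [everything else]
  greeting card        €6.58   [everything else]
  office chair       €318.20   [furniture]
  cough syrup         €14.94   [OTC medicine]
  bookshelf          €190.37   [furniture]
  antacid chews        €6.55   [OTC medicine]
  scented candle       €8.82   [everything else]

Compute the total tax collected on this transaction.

Extension cord €18.06: everything else → 6.75% → €1.22
Greeting card €6.58: everything else → 6.75% → €0.44
Office chair €318.20: furniture, buyer-exempt → 0% → €0.00
Cough syrup €14.94: OTC medicine → 0% → €0.00
Bookshelf €190.37: furniture, buyer-exempt → 0% → €0.00
Antacid chews €6.55: OTC medicine → 0% → €0.00
Scented candle €8.82: everything else → 6.75% → €0.60
Total tax = €1.22 + €0.44 + €0.60 = €2.26

€2.26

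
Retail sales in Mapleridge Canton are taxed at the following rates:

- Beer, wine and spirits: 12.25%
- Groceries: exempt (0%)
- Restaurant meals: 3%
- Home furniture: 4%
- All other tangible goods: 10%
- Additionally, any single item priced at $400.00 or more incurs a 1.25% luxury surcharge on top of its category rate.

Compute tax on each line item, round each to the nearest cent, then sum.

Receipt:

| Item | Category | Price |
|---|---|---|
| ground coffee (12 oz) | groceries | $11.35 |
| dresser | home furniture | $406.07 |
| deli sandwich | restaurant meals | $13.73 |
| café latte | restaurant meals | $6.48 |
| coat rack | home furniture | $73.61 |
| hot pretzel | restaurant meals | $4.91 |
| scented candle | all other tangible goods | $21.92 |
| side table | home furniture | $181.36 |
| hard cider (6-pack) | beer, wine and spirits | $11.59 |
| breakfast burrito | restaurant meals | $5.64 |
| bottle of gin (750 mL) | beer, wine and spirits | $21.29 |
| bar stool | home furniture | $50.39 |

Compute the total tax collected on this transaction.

$40.67

Ground coffee (12 oz) $11.35: groceries → 0% → $0.00
Dresser $406.07: home furniture → 4% + 1.25% surcharge = 5.25% → $21.32
Deli sandwich $13.73: restaurant meals → 3% → $0.41
Café latte $6.48: restaurant meals → 3% → $0.19
Coat rack $73.61: home furniture → 4% → $2.94
Hot pretzel $4.91: restaurant meals → 3% → $0.15
Scented candle $21.92: all other tangible goods → 10% → $2.19
Side table $181.36: home furniture → 4% → $7.25
Hard cider (6-pack) $11.59: beer, wine and spirits → 12.25% → $1.42
Breakfast burrito $5.64: restaurant meals → 3% → $0.17
Bottle of gin (750 mL) $21.29: beer, wine and spirits → 12.25% → $2.61
Bar stool $50.39: home furniture → 4% → $2.02
Total tax = $21.32 + $0.41 + $0.19 + $2.94 + $0.15 + $2.19 + $7.25 + $1.42 + $0.17 + $2.61 + $2.02 = $40.67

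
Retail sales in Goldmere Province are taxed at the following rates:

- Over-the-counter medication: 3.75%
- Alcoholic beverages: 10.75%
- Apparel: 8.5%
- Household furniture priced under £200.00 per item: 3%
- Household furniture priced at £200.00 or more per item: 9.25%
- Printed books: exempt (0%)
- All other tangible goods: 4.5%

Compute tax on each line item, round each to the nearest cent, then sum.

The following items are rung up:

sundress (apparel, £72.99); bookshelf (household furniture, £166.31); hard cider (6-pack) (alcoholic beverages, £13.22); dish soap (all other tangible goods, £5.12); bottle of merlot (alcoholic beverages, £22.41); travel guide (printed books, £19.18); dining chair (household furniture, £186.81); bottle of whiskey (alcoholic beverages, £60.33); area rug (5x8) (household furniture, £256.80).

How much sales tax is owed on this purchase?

£51.09

Sundress £72.99: apparel → 8.5% → £6.20
Bookshelf £166.31: household furniture, under £200.00 → 3% → £4.99
Hard cider (6-pack) £13.22: alcoholic beverages → 10.75% → £1.42
Dish soap £5.12: all other tangible goods → 4.5% → £0.23
Bottle of merlot £22.41: alcoholic beverages → 10.75% → £2.41
Travel guide £19.18: printed books → 0% → £0.00
Dining chair £186.81: household furniture, under £200.00 → 3% → £5.60
Bottle of whiskey £60.33: alcoholic beverages → 10.75% → £6.49
Area rug (5x8) £256.80: household furniture, £200.00 or more → 9.25% → £23.75
Total tax = £6.20 + £4.99 + £1.42 + £0.23 + £2.41 + £5.60 + £6.49 + £23.75 = £51.09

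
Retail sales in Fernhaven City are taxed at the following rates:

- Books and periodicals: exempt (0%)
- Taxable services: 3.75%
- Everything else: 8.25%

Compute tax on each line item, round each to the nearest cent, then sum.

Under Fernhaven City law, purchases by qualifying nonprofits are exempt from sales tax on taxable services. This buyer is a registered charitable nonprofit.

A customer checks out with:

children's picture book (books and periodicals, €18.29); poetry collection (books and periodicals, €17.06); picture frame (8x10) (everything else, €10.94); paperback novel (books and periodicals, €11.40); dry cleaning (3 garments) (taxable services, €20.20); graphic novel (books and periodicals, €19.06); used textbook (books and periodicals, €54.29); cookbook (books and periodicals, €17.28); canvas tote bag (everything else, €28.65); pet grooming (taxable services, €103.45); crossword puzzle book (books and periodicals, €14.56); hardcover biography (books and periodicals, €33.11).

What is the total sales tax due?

€3.26

Children's picture book €18.29: books and periodicals → 0% → €0.00
Poetry collection €17.06: books and periodicals → 0% → €0.00
Picture frame (8x10) €10.94: everything else → 8.25% → €0.90
Paperback novel €11.40: books and periodicals → 0% → €0.00
Dry cleaning (3 garments) €20.20: taxable services, buyer-exempt → 0% → €0.00
Graphic novel €19.06: books and periodicals → 0% → €0.00
Used textbook €54.29: books and periodicals → 0% → €0.00
Cookbook €17.28: books and periodicals → 0% → €0.00
Canvas tote bag €28.65: everything else → 8.25% → €2.36
Pet grooming €103.45: taxable services, buyer-exempt → 0% → €0.00
Crossword puzzle book €14.56: books and periodicals → 0% → €0.00
Hardcover biography €33.11: books and periodicals → 0% → €0.00
Total tax = €0.90 + €2.36 = €3.26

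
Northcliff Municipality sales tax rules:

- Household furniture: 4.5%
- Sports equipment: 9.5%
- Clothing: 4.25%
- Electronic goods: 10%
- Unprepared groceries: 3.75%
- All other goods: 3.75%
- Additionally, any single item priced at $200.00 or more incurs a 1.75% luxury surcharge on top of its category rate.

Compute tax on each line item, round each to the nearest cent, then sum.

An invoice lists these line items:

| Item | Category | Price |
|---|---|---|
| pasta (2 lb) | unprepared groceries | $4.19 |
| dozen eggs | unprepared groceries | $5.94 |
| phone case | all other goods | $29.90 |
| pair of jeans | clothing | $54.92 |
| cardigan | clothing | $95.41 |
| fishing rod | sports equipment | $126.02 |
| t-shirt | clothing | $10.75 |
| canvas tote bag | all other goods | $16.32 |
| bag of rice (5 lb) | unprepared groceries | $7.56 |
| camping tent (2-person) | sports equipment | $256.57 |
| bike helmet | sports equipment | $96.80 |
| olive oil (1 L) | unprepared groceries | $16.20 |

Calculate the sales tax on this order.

Pasta (2 lb) $4.19: unprepared groceries → 3.75% → $0.16
Dozen eggs $5.94: unprepared groceries → 3.75% → $0.22
Phone case $29.90: all other goods → 3.75% → $1.12
Pair of jeans $54.92: clothing → 4.25% → $2.33
Cardigan $95.41: clothing → 4.25% → $4.05
Fishing rod $126.02: sports equipment → 9.5% → $11.97
T-shirt $10.75: clothing → 4.25% → $0.46
Canvas tote bag $16.32: all other goods → 3.75% → $0.61
Bag of rice (5 lb) $7.56: unprepared groceries → 3.75% → $0.28
Camping tent (2-person) $256.57: sports equipment → 9.5% + 1.75% surcharge = 11.25% → $28.86
Bike helmet $96.80: sports equipment → 9.5% → $9.20
Olive oil (1 L) $16.20: unprepared groceries → 3.75% → $0.61
Total tax = $0.16 + $0.22 + $1.12 + $2.33 + $4.05 + $11.97 + $0.46 + $0.61 + $0.28 + $28.86 + $9.20 + $0.61 = $59.87

$59.87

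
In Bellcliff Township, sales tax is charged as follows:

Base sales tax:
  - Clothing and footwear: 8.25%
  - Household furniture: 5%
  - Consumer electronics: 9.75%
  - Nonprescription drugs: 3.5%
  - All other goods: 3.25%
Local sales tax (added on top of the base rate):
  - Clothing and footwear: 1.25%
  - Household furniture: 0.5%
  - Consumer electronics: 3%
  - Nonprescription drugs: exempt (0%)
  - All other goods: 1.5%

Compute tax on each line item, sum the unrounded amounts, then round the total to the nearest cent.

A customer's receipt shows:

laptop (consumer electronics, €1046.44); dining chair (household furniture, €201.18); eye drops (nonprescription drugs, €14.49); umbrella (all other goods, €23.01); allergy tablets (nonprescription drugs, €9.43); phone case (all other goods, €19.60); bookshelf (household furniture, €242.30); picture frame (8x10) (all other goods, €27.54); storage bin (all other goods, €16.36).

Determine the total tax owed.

€162.76

Laptop €1046.44: consumer electronics → 9.75% + 3% local = 12.75% → €133.4211
Dining chair €201.18: household furniture → 5% + 0.5% local = 5.5% → €11.0649
Eye drops €14.49: nonprescription drugs → 3.5% + 0% local = 3.5% → €0.50715
Umbrella €23.01: all other goods → 3.25% + 1.5% local = 4.75% → €1.092975
Allergy tablets €9.43: nonprescription drugs → 3.5% + 0% local = 3.5% → €0.33005
Phone case €19.60: all other goods → 3.25% + 1.5% local = 4.75% → €0.931
Bookshelf €242.30: household furniture → 5% + 0.5% local = 5.5% → €13.3265
Picture frame (8x10) €27.54: all other goods → 3.25% + 1.5% local = 4.75% → €1.30815
Storage bin €16.36: all other goods → 3.25% + 1.5% local = 4.75% → €0.7771
Unrounded tax sum = €162.758925 → €162.76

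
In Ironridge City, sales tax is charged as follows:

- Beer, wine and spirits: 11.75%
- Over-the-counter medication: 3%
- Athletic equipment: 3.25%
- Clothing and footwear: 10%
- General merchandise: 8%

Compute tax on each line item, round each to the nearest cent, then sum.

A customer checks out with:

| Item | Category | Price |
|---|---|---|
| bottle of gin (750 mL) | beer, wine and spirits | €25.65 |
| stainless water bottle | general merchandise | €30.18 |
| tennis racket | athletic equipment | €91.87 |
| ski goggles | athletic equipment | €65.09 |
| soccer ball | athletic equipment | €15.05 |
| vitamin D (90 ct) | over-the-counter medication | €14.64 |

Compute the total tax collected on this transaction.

€11.46

Bottle of gin (750 mL) €25.65: beer, wine and spirits → 11.75% → €3.01
Stainless water bottle €30.18: general merchandise → 8% → €2.41
Tennis racket €91.87: athletic equipment → 3.25% → €2.99
Ski goggles €65.09: athletic equipment → 3.25% → €2.12
Soccer ball €15.05: athletic equipment → 3.25% → €0.49
Vitamin D (90 ct) €14.64: over-the-counter medication → 3% → €0.44
Total tax = €3.01 + €2.41 + €2.99 + €2.12 + €0.49 + €0.44 = €11.46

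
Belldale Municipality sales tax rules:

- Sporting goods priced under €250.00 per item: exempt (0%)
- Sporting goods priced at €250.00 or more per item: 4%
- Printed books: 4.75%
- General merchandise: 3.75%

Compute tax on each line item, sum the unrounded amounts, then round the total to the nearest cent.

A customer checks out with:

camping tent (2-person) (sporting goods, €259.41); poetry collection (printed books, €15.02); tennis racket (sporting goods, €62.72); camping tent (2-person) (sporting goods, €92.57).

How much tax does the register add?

Camping tent (2-person) €259.41: sporting goods, €250.00 or more → 4% → €10.3764
Poetry collection €15.02: printed books → 4.75% → €0.71345
Tennis racket €62.72: sporting goods, under €250.00 → 0% → €0.00
Camping tent (2-person) €92.57: sporting goods, under €250.00 → 0% → €0.00
Unrounded tax sum = €11.08985 → €11.09

€11.09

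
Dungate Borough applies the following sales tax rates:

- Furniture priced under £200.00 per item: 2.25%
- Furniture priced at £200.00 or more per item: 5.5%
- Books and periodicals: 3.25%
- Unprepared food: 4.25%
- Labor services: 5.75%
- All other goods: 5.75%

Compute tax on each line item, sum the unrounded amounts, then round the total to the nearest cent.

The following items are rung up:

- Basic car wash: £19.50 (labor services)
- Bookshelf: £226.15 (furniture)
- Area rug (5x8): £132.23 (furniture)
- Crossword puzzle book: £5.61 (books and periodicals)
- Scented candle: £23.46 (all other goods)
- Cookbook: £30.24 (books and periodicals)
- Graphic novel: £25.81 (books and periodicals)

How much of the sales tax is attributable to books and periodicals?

£2.00

Crossword puzzle book £5.61: books and periodicals → 3.25% → £0.182325
Cookbook £30.24: books and periodicals → 3.25% → £0.9828
Graphic novel £25.81: books and periodicals → 3.25% → £0.838825
Tax on books and periodicals: unrounded sum = £2.00395 → £2.00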